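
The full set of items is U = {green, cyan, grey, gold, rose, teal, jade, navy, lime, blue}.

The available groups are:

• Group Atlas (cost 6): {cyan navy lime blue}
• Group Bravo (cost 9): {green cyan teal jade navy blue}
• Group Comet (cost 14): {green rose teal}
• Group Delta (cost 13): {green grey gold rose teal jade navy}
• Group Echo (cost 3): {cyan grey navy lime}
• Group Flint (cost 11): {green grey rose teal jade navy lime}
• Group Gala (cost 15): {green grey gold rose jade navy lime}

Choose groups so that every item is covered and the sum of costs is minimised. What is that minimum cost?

19

Atlas, Delta together cover every item (Atlas ∪ Delta = {green, cyan, grey, gold, rose, teal, jade, navy, lime, blue}); total cost 6 + 13 = 19.
The greedy pick Echo, Bravo, Delta costs 25; no covering selection beats 19.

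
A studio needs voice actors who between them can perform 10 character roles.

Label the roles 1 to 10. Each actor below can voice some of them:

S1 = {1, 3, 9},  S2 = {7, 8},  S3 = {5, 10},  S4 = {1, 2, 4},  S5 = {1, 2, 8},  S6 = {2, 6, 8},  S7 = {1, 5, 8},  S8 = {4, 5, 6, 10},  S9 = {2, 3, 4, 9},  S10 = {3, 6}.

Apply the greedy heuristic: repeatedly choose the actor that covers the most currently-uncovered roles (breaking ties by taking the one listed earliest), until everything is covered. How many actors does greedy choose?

4

Greedy: pick S8 (covers 4 new) → pick S1 (covers 3 new) → pick S2 (covers 2 new) → pick S4 (covers 1 new). Total picks: 4.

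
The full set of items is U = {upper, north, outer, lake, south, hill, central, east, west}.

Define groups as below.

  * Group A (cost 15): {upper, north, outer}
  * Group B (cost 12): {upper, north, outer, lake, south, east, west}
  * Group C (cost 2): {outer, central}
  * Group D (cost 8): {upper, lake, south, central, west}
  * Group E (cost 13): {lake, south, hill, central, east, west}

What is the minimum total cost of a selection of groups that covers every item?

B, E together cover every item (B ∪ E = {upper, north, outer, lake, south, hill, central, east, west}); total cost 12 + 13 = 25.
The greedy pick C, B, E costs 27; no covering selection beats 25.

25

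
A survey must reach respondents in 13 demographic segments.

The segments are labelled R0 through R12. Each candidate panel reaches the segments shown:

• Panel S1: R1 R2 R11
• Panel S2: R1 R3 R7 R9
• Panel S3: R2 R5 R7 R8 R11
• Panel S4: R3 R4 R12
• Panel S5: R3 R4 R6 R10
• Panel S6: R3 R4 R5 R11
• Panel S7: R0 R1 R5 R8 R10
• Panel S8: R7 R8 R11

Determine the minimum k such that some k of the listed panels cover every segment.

5

Take {S1, S2, S4, S5, S7}. Their union is {R0, R1, R2, R3, R4, R5, R6, R7, R8, R9, R10, R11, R12}, which is all 13 segments.
No 4 of the 8 panels cover everything (all 70 combinations miss at least one segment), so 5 is optimal.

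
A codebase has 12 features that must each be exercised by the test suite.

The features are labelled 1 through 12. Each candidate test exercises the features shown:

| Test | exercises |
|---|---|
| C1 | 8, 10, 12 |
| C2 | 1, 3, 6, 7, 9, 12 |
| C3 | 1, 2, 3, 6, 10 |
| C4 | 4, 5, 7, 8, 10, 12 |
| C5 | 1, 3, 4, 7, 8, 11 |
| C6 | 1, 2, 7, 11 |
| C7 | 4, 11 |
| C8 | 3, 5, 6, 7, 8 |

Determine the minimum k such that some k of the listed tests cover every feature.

3

C2 and C4 and C6 together: C2 ∪ C4 ∪ C6 = {1, 2, 3, 4, 5, 6, 7, 8, 9, 10, 11, 12} — every feature is covered.
Only C2 contains 9, so C2 is forced; the remaining 6 features need at least 2 more tests (each remaining test adds at most 4) — so at least 3 tests are needed, and 3 is optimal.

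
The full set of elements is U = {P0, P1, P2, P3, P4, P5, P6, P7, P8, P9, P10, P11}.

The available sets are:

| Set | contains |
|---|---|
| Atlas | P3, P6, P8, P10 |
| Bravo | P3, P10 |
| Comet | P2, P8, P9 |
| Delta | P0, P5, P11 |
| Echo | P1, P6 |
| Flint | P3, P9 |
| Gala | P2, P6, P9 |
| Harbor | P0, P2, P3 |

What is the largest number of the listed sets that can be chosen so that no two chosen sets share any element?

4

Bravo, Comet, Delta, Echo are pairwise disjoint (Bravo={P3,P10}; Comet={P2,P8,P9}; Delta={P0,P5,P11}; Echo={P1,P6}).
Every remaining set overlaps one of these, and no 5 of the listed sets are pairwise disjoint, so 4 is the maximum.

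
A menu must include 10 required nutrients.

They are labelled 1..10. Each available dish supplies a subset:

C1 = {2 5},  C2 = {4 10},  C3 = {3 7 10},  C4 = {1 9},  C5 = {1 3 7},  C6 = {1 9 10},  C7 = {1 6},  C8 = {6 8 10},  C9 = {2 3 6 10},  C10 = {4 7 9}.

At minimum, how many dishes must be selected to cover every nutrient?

Take {C1, C5, C8, C10}. Their union is {1, 2, 3, 4, 5, 6, 7, 8, 9, 10}, which is all 10 nutrients.
Only C1 contains 5, so C1 is forced; the remaining 8 nutrients need at least 3 more dishes (each remaining dish adds at most 3) — so at least 4 dishes are needed, and 4 is optimal.

4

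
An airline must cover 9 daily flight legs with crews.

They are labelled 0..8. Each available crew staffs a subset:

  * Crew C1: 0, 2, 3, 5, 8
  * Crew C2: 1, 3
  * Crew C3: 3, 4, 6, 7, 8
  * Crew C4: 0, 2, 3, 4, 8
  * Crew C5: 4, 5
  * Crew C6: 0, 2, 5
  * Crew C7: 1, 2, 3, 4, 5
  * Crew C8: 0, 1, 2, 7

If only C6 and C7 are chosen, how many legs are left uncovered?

Union of C6, C7 = {0, 1, 2, 3, 4, 5}.
Not covered: 6, 7, 8 — 3 legs.

3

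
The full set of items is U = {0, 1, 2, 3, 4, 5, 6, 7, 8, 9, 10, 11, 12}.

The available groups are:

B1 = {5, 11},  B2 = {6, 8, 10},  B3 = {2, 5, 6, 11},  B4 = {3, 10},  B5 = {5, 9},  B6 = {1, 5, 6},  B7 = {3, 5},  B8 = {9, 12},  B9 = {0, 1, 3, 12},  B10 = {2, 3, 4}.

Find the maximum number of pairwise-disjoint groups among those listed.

B1, B2, B8, B10 are pairwise disjoint (B1={5,11}; B2={6,8,10}; B8={9,12}; B10={2,3,4}).
Every remaining group overlaps one of these, and no 5 of the listed groups are pairwise disjoint, so 4 is the maximum.

4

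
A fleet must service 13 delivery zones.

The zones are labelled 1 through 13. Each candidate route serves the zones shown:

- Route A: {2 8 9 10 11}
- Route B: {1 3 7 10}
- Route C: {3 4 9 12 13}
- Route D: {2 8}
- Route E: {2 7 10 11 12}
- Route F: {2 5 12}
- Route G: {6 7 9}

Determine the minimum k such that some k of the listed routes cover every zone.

5

Take {A, B, C, F, G}. Their union is {1, 2, 3, 4, 5, 6, 7, 8, 9, 10, 11, 12, 13}, which is all 13 zones.
No 4 of the 7 routes cover everything (all 35 combinations miss at least one zone), so 5 is optimal.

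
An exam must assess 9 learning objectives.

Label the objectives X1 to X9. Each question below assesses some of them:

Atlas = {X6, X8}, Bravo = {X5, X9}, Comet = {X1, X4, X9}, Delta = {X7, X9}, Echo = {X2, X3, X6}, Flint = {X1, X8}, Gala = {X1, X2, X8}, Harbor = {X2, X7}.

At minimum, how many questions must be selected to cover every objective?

Take {Atlas, Bravo, Comet, Delta, Echo}. Their union is {X1, X2, X3, X4, X5, X6, X7, X8, X9}, which is all 9 objectives.
No 4 of the 8 questions cover everything (all 70 combinations miss at least one objective), so 5 is optimal.

5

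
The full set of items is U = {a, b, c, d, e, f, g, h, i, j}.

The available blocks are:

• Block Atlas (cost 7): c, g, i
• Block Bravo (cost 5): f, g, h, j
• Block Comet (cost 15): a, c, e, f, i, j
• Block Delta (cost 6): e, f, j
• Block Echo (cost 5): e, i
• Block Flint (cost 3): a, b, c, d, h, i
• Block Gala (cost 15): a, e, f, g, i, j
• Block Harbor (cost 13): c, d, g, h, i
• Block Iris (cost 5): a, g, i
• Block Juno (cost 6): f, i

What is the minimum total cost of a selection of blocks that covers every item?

13

Bravo, Echo, Flint together cover every item (Bravo ∪ Echo ∪ Flint = {a, b, c, d, e, f, g, h, i, j}); total cost 5 + 5 + 3 = 13.
No covering selection has total cost below 13.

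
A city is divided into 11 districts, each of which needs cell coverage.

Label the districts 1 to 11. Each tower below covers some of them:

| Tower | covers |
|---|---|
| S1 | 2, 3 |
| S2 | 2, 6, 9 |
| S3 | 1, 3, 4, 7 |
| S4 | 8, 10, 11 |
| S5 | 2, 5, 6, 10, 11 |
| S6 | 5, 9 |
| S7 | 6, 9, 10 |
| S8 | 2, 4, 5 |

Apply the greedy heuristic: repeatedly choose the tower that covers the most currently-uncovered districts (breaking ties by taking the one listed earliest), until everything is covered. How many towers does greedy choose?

4

Greedy: pick S5 (covers 5 new) → pick S3 (covers 4 new) → pick S2 (covers 1 new) → pick S4 (covers 1 new). Total picks: 4.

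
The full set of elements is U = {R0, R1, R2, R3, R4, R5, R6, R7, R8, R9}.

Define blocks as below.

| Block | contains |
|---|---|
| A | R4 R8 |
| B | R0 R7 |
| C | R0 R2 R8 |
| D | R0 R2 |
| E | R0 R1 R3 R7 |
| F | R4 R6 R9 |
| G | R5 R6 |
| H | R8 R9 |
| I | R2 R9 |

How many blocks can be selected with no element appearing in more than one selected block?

4

A, B, G, I are pairwise disjoint (A={R4,R8}; B={R0,R7}; G={R5,R6}; I={R2,R9}).
Every remaining block overlaps one of these, and no 5 of the listed blocks are pairwise disjoint, so 4 is the maximum.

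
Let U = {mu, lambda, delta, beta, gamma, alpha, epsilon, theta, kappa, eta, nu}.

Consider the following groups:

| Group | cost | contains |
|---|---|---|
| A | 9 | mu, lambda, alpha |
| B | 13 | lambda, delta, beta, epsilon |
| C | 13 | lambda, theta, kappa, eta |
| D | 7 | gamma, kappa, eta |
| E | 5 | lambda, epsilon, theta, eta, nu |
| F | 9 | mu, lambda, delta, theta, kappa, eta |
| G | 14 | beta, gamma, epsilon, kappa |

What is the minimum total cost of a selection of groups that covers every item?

34

A, B, D, E together cover every item (A ∪ B ∪ D ∪ E = {mu, lambda, delta, beta, gamma, alpha, epsilon, theta, kappa, eta, nu}); total cost 9 + 13 + 7 + 5 = 34.
The greedy pick E, F, D, A, B costs 43; no covering selection beats 34.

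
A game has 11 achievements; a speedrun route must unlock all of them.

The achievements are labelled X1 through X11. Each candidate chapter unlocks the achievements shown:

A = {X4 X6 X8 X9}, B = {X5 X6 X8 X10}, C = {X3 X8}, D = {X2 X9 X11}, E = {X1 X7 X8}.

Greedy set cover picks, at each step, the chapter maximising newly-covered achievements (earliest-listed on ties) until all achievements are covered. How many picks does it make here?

5

Greedy: pick A (covers 4 new) → pick B (covers 2 new) → pick D (covers 2 new) → pick E (covers 2 new) → pick C (covers 1 new). Total picks: 5.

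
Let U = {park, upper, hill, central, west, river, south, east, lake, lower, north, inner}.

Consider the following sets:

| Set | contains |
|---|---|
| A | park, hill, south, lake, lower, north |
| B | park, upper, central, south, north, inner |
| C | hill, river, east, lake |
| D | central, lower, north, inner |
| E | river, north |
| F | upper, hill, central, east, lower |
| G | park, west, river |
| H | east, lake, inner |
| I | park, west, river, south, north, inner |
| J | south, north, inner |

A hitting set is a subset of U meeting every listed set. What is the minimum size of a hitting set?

3

The 3 items {park, east, north} hit every set.
The sets F, G, J are pairwise disjoint, so any hitting set needs a separate item for each — at least 3. Hence 3 is optimal.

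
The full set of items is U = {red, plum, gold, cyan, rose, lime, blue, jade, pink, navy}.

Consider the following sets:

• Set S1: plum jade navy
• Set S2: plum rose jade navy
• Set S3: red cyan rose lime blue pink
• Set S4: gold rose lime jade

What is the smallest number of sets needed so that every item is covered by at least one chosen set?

3

S1 and S3 and S4 together: S1 ∪ S3 ∪ S4 = {red, plum, gold, cyan, rose, lime, blue, jade, pink, navy} — every item is covered.
Only S3 contains red, so S3 is forced; the remaining 4 items need at least 2 more sets (each remaining set adds at most 3) — so at least 3 sets are needed, and 3 is optimal.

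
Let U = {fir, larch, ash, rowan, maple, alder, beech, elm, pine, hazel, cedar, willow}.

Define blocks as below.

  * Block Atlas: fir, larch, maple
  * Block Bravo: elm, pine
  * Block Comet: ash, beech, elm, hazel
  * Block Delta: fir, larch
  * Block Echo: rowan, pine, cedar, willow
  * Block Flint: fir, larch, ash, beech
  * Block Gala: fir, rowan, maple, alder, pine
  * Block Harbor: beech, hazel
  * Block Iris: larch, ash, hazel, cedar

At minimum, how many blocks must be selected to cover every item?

Atlas and Comet and Echo and Gala together: Atlas ∪ Comet ∪ Echo ∪ Gala = {fir, larch, ash, rowan, maple, alder, beech, elm, pine, hazel, cedar, willow} — every item is covered.
No 3 of the 9 blocks cover everything (all 84 combinations miss at least one item), so 4 is optimal.

4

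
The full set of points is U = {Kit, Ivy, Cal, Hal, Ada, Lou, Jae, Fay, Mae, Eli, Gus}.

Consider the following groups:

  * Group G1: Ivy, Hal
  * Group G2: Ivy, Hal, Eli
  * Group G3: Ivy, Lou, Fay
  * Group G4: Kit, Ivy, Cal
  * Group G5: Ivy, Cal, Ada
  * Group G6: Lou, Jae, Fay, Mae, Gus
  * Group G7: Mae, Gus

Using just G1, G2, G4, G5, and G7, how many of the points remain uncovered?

Union of G1, G2, G4, G5, G7 = {Kit, Ivy, Cal, Hal, Ada, Mae, Eli, Gus}.
Not covered: Lou, Jae, Fay — 3 points.

3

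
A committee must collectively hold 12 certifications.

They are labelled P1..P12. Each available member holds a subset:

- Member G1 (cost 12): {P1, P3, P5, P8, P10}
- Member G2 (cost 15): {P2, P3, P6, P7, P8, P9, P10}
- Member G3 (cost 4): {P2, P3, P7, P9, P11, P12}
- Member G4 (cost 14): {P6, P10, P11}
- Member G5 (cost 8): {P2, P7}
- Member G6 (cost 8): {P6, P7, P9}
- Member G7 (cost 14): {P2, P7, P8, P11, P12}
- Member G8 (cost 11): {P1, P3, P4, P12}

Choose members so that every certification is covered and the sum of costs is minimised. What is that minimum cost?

35

G1, G3, G6, G8 together cover every certification (G1 ∪ G3 ∪ G6 ∪ G8 = {P1, P2, P3, P4, P5, P6, P7, P8, P9, P10, P11, P12}); total cost 12 + 4 + 8 + 11 = 35.
No covering selection has total cost below 35.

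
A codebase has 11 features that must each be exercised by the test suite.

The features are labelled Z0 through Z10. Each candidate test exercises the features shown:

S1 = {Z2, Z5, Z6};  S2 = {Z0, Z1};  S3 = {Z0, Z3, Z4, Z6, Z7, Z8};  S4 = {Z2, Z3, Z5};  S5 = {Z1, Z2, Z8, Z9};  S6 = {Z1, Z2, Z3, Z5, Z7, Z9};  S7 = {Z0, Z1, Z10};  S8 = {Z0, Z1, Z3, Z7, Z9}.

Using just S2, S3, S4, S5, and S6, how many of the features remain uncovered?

Union of S2, S3, S4, S5, S6 = {Z0, Z1, Z2, Z3, Z4, Z5, Z6, Z7, Z8, Z9}.
Not covered: Z10 — 1 feature.

1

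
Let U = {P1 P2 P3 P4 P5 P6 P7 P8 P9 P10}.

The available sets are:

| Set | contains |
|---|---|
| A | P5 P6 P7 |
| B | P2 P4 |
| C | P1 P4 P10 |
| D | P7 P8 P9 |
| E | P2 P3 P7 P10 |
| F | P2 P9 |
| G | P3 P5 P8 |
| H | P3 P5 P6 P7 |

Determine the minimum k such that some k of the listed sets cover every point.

B, C, D, and H cover everything between them: the union {P1, P2, P3, P4, P5, P6, P7, P8, P9, P10} is all of U.
No 3 of the 8 sets cover everything (all 56 combinations miss at least one point), so 4 is optimal.

4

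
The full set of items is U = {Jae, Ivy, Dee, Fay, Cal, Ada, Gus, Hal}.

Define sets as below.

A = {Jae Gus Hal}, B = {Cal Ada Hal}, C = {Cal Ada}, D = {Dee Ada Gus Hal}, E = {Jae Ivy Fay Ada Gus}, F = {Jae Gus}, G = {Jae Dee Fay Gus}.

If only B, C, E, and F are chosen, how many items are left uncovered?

1

Union of B, C, E, F = {Jae, Ivy, Fay, Cal, Ada, Gus, Hal}.
Not covered: Dee — 1 item.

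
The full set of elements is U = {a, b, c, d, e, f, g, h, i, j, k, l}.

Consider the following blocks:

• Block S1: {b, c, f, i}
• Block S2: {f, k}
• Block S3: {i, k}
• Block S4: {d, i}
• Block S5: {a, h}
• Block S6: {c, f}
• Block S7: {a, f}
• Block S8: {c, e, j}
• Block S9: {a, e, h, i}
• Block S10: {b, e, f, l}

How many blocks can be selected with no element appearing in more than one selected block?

4

S2, S4, S5, S8 are pairwise disjoint (S2={f,k}; S4={d,i}; S5={a,h}; S8={c,e,j}).
Every remaining block overlaps one of these, and no 5 of the listed blocks are pairwise disjoint, so 4 is the maximum.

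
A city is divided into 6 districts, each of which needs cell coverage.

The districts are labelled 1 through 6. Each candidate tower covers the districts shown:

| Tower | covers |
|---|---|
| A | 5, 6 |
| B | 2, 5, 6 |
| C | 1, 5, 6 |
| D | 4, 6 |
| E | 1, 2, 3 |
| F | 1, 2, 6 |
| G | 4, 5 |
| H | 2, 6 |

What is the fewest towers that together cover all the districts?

3

B and D and E together: B ∪ D ∪ E = {1, 2, 3, 4, 5, 6} — every district is covered.
Only E contains 3, so E is forced; the remaining 3 districts need at least 2 more towers (each remaining tower adds at most 2) — so at least 3 towers are needed, and 3 is optimal.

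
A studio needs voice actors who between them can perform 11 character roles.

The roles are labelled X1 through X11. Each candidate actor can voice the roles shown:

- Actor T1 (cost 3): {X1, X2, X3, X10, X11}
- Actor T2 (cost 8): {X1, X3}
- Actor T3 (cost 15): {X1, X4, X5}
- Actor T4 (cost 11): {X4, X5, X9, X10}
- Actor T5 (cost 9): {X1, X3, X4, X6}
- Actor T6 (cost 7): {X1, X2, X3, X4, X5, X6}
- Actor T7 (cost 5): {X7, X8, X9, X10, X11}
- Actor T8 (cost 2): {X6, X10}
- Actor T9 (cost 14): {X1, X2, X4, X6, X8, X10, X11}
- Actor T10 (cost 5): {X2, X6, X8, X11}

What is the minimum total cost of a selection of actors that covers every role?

12

T6, T7 together cover every role (T6 ∪ T7 = {X1, X2, X3, X4, X5, X6, X7, X8, X9, X10, X11}); total cost 7 + 5 = 12.
The greedy pick T1, T7, T8, T6 costs 17; no covering selection beats 12.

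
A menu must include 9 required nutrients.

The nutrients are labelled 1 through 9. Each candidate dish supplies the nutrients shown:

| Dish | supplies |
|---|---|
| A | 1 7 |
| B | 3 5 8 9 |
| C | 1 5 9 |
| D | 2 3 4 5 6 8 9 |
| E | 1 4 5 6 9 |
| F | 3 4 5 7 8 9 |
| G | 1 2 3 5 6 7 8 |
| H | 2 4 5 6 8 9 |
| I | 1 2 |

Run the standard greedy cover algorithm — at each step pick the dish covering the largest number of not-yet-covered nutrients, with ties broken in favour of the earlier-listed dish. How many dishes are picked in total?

2

Greedy: pick D (covers 7 new) → pick A (covers 2 new). Total picks: 2.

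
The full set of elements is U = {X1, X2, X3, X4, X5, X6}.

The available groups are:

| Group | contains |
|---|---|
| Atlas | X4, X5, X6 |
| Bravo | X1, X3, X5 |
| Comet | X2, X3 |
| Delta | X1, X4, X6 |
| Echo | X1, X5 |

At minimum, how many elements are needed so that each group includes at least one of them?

The 3 elements {X1, X3, X6} hit every group.
No choice of 2 elements meets every group, so 3 is the minimum.

3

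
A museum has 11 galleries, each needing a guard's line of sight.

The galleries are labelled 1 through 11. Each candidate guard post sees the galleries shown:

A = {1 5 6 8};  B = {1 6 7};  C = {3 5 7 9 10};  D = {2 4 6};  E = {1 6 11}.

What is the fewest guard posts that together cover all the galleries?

Take {A, C, D, E}. Their union is {1, 2, 3, 4, 5, 6, 7, 8, 9, 10, 11}, which is all 11 galleries.
No 3 of the 5 guard posts cover everything (all 10 combinations miss at least one gallery), so 4 is optimal.

4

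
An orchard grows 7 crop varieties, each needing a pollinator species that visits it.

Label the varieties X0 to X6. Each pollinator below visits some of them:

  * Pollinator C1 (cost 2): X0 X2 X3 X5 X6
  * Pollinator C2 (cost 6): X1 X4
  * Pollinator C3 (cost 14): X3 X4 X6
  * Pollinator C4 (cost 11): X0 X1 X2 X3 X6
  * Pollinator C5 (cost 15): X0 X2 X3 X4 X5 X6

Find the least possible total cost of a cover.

C1, C2 together cover every variety (C1 ∪ C2 = {X0, X1, X2, X3, X4, X5, X6}); total cost 2 + 6 = 8.
No covering selection has total cost below 8.

8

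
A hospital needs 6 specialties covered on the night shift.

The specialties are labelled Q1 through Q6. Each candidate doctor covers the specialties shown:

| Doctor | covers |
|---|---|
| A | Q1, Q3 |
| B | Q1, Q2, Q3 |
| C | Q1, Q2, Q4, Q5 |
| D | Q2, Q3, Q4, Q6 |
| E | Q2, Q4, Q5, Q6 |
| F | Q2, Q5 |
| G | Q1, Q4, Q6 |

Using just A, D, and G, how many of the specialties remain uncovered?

Union of A, D, G = {Q1, Q2, Q3, Q4, Q6}.
Not covered: Q5 — 1 specialty.

1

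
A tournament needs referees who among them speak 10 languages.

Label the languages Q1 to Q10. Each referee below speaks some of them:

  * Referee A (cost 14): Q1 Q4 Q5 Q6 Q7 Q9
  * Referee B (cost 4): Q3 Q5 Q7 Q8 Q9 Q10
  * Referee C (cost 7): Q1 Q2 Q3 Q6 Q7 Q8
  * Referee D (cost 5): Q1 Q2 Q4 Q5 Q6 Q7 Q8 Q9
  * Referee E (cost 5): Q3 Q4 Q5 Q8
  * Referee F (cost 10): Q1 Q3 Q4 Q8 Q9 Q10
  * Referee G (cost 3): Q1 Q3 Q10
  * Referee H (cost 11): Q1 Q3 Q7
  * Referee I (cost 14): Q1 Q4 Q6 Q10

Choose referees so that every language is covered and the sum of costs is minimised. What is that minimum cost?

8

D, G together cover every language (D ∪ G = {Q1, Q2, Q3, Q4, Q5, Q6, Q7, Q8, Q9, Q10}); total cost 5 + 3 = 8.
No covering selection has total cost below 8.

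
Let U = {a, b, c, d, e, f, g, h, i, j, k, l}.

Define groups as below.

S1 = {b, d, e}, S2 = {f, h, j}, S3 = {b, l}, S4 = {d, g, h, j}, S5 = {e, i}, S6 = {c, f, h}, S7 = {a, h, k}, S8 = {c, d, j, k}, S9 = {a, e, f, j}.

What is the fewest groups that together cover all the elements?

Take {S3, S4, S5, S8, S9}. Their union is {a, b, c, d, e, f, g, h, i, j, k, l}, which is all 12 elements.
No 4 of the 9 groups cover everything (all 126 combinations miss at least one element), so 5 is optimal.

5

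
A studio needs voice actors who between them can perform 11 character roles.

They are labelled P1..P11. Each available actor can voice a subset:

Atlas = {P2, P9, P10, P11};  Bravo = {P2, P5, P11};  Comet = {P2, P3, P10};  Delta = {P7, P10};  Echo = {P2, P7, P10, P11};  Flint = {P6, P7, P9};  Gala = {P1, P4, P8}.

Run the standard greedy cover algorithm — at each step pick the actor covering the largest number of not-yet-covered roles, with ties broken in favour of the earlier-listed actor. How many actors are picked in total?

5

Greedy: pick Atlas (covers 4 new) → pick Gala (covers 3 new) → pick Flint (covers 2 new) → pick Bravo (covers 1 new) → pick Comet (covers 1 new). Total picks: 5.
(The true minimum cover uses only 4 actors, so greedy is not optimal here.)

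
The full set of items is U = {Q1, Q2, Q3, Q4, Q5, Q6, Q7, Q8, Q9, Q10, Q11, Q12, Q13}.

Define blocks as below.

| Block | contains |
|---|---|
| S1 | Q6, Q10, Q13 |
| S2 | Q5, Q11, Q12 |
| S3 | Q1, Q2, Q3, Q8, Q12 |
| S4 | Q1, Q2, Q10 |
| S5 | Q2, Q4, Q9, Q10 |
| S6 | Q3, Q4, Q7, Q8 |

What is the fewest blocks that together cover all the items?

S1 and S2 and S4 and S5 and S6 together: S1 ∪ S2 ∪ S4 ∪ S5 ∪ S6 = {Q1, Q2, Q3, Q4, Q5, Q6, Q7, Q8, Q9, Q10, Q11, Q12, Q13} — every item is covered.
No 4 of the 6 blocks cover everything (all 15 combinations miss at least one item), so 5 is optimal.

5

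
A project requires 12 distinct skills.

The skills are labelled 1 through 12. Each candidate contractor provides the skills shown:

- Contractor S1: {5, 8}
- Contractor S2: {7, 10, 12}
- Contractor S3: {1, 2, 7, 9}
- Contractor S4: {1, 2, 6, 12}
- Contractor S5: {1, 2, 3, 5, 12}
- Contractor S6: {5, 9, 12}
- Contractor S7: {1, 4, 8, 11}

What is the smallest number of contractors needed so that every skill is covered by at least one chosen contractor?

S2 and S3 and S4 and S5 and S7 together: S2 ∪ S3 ∪ S4 ∪ S5 ∪ S7 = {1, 2, 3, 4, 5, 6, 7, 8, 9, 10, 11, 12} — every skill is covered.
No 4 of the 7 contractors cover everything (all 35 combinations miss at least one skill), so 5 is optimal.

5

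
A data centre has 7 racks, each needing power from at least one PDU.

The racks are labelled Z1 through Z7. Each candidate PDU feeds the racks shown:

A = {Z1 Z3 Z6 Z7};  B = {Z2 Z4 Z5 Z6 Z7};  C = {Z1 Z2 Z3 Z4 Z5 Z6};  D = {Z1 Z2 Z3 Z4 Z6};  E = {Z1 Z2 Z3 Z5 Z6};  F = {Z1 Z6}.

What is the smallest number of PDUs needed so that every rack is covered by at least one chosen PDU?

2

A and C together: A ∪ C = {Z1, Z2, Z3, Z4, Z5, Z6, Z7} — every rack is covered.
No single PDU has all 7 racks (the largest, C, has 6), so 2 is optimal.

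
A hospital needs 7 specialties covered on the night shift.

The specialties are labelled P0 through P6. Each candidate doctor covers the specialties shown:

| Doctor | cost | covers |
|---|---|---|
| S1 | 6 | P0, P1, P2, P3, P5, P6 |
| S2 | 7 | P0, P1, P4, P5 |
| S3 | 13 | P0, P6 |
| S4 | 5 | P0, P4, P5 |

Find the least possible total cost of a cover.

S1, S4 together cover every specialty (S1 ∪ S4 = {P0, P1, P2, P3, P4, P5, P6}); total cost 6 + 5 = 11.
No covering selection has total cost below 11.

11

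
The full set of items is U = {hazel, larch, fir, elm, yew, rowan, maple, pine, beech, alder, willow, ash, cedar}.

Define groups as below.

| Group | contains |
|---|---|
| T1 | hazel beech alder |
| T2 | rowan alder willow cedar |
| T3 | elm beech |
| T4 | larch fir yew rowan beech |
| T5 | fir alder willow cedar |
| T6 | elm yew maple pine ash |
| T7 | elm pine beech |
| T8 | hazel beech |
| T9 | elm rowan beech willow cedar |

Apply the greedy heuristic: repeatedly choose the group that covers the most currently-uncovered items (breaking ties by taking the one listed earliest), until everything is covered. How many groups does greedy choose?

Greedy: pick T4 (covers 5 new) → pick T6 (covers 4 new) → pick T2 (covers 3 new) → pick T1 (covers 1 new). Total picks: 4.

4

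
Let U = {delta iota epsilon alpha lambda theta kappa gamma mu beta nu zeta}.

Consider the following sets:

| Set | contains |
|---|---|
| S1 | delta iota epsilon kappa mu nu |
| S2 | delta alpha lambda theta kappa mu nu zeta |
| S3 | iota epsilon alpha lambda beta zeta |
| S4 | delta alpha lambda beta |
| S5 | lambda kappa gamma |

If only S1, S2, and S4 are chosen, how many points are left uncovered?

Union of S1, S2, S4 = {delta, iota, epsilon, alpha, lambda, theta, kappa, mu, beta, nu, zeta}.
Not covered: gamma — 1 point.

1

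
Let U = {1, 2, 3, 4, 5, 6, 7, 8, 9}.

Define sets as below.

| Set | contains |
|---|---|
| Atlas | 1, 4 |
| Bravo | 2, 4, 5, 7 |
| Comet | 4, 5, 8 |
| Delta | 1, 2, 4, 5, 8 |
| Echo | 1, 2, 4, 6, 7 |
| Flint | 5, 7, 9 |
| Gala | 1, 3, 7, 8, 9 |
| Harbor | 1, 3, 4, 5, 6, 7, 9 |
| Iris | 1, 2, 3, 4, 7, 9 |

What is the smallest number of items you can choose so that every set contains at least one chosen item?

The 2 items {4, 9} hit every set.
The sets Atlas, Flint are pairwise disjoint, so any hitting set needs a separate item for each — at least 2. Hence 2 is optimal.

2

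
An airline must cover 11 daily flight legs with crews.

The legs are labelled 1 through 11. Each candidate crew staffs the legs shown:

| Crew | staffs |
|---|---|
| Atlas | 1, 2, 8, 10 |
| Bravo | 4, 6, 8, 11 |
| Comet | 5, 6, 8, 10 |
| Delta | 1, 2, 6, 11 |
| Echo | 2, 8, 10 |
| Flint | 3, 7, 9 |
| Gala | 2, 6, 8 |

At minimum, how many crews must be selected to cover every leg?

Bravo and Comet and Delta and Flint together: Bravo ∪ Comet ∪ Delta ∪ Flint = {1, 2, 3, 4, 5, 6, 7, 8, 9, 10, 11} — every leg is covered.
Only Bravo contains 4, so Bravo is forced; the remaining 7 legs need at least 3 more crews (each remaining crew adds at most 3) — so at least 4 crews are needed, and 4 is optimal.

4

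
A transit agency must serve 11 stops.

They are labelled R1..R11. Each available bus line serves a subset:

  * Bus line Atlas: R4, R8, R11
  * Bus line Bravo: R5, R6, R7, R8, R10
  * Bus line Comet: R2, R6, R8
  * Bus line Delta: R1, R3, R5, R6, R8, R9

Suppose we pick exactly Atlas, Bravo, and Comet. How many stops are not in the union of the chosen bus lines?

Union of Atlas, Bravo, Comet = {R2, R4, R5, R6, R7, R8, R10, R11}.
Not covered: R1, R3, R9 — 3 stops.

3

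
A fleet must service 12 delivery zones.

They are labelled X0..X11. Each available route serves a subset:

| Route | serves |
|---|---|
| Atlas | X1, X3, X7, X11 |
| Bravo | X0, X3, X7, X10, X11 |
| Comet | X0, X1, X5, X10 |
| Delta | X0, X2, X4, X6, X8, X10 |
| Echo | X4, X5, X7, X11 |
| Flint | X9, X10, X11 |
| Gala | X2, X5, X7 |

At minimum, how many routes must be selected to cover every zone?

4

Atlas and Delta and Flint and Gala together: Atlas ∪ Delta ∪ Flint ∪ Gala = {X0, X1, X2, X3, X4, X5, X6, X7, X8, X9, X10, X11} — every zone is covered.
No 3 of the 7 routes cover everything (all 35 combinations miss at least one zone), so 4 is optimal.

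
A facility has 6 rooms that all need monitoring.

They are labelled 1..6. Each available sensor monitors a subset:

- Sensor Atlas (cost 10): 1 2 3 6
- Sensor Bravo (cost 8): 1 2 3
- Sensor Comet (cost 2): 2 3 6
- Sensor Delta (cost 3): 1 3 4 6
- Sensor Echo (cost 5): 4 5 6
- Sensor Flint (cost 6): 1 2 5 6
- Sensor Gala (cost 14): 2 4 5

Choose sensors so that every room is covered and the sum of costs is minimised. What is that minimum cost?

Delta, Flint together cover every room (Delta ∪ Flint = {1, 2, 3, 4, 5, 6}); total cost 3 + 6 = 9.
The greedy pick Comet, Delta, Echo costs 10; no covering selection beats 9.

9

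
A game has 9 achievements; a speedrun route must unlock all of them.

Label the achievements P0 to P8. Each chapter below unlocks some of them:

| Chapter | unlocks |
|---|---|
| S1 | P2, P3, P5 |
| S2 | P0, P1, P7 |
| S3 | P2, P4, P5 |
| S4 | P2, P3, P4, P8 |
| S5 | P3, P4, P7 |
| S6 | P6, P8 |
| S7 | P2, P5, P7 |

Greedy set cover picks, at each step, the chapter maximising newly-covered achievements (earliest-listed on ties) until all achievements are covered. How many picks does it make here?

Greedy: pick S4 (covers 4 new) → pick S2 (covers 3 new) → pick S1 (covers 1 new) → pick S6 (covers 1 new). Total picks: 4.

4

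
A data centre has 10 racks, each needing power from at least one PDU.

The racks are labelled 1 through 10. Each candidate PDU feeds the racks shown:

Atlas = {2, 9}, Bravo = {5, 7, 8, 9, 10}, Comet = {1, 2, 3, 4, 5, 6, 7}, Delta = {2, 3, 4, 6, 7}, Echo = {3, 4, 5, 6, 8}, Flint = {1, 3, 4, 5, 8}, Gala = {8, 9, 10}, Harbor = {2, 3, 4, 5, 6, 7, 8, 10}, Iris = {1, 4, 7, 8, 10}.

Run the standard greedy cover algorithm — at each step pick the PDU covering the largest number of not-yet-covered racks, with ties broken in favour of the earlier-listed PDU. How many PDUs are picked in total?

3

Greedy: pick Harbor (covers 8 new) → pick Atlas (covers 1 new) → pick Comet (covers 1 new). Total picks: 3.
(The true minimum cover uses only 2 PDUs, so greedy is not optimal here.)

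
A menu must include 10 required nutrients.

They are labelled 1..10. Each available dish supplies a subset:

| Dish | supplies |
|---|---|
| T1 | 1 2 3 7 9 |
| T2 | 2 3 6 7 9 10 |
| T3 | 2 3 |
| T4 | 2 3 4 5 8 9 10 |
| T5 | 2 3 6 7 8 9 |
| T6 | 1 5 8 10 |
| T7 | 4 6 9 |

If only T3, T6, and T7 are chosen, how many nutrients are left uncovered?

Union of T3, T6, T7 = {1, 2, 3, 4, 5, 6, 8, 9, 10}.
Not covered: 7 — 1 nutrient.

1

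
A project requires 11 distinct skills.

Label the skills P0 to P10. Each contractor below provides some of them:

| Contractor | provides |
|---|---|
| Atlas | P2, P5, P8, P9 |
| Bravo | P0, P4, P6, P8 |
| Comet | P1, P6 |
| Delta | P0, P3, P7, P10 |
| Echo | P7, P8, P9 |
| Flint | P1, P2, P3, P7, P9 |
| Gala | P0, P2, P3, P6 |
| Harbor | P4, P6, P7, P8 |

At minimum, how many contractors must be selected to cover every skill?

Atlas and Bravo and Comet and Delta together: Atlas ∪ Bravo ∪ Comet ∪ Delta = {P0, P1, P2, P3, P4, P5, P6, P7, P8, P9, P10} — every skill is covered.
No 3 of the 8 contractors cover everything (all 56 combinations miss at least one skill), so 4 is optimal.

4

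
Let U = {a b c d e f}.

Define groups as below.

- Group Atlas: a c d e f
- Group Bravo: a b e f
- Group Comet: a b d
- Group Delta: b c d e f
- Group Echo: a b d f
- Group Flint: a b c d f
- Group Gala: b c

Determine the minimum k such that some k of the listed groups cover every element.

2

Atlas and Echo cover everything between them: the union {a, b, c, d, e, f} is all of U.
No single group has all 6 elements (the largest, Atlas, has 5), so 2 is optimal.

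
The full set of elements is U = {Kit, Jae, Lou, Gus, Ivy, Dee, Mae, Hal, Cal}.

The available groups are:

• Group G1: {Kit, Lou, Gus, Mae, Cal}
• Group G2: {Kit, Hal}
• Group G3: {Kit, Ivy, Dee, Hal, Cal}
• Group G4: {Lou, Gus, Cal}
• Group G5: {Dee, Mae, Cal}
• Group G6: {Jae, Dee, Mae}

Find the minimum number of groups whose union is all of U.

3

Take {G3, G4, G6}. Their union is {Kit, Jae, Lou, Gus, Ivy, Dee, Mae, Hal, Cal}, which is all 9 elements.
Only G6 contains Jae, so G6 is forced; the remaining 6 elements need at least 2 more groups (each remaining group adds at most 4) — so at least 3 groups are needed, and 3 is optimal.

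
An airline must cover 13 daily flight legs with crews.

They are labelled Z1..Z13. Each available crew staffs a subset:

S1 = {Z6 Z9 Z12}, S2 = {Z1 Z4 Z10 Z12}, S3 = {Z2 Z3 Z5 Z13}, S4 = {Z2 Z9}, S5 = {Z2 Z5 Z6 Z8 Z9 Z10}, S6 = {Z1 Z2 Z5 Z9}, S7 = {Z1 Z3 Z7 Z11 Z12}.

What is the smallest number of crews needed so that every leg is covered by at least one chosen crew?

S2 and S3 and S5 and S7 together: S2 ∪ S3 ∪ S5 ∪ S7 = {Z1, Z2, Z3, Z4, Z5, Z6, Z7, Z8, Z9, Z10, Z11, Z12, Z13} — every leg is covered.
Only S3 contains Z13, so S3 is forced; the remaining 9 legs need at least 3 more crews (each remaining crew adds at most 4) — so at least 4 crews are needed, and 4 is optimal.

4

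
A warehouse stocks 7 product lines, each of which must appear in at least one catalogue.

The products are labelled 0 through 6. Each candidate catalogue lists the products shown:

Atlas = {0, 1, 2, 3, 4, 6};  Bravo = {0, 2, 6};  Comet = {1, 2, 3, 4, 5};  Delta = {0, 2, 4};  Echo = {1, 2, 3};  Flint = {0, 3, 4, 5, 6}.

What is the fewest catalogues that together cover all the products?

Atlas and Comet together: Atlas ∪ Comet = {0, 1, 2, 3, 4, 5, 6} — every product is covered.
No single catalogue has all 7 products (the largest, Atlas, has 6), so 2 is optimal.

2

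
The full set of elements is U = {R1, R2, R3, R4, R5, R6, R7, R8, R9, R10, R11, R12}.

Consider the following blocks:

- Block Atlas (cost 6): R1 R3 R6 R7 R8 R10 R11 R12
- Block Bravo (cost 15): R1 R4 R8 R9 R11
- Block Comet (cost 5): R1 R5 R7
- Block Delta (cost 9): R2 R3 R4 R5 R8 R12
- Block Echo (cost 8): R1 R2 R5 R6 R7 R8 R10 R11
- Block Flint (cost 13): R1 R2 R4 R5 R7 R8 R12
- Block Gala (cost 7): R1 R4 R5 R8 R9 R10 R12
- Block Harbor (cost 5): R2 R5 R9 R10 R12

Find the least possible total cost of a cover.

Atlas, Gala, Harbor together cover every element (Atlas ∪ Gala ∪ Harbor = {R1, R2, R3, R4, R5, R6, R7, R8, R9, R10, R11, R12}); total cost 6 + 7 + 5 = 18.
No covering selection has total cost below 18.

18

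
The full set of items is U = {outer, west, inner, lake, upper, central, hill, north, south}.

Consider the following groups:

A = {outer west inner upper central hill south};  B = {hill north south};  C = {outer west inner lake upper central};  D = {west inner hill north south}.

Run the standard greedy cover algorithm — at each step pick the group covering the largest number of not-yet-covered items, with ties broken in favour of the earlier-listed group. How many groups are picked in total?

Greedy: pick A (covers 7 new) → pick B (covers 1 new) → pick C (covers 1 new). Total picks: 3.
(The true minimum cover uses only 2 groups, so greedy is not optimal here.)

3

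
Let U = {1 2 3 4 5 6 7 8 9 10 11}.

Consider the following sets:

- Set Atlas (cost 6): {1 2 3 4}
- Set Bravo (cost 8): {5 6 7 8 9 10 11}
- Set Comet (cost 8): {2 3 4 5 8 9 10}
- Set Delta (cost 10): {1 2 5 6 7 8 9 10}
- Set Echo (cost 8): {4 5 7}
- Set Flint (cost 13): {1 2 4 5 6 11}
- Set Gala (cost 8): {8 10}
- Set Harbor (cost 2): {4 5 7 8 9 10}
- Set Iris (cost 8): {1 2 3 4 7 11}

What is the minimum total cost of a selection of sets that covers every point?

14

Atlas, Bravo together cover every point (Atlas ∪ Bravo = {1, 2, 3, 4, 5, 6, 7, 8, 9, 10, 11}); total cost 6 + 8 = 14.
The greedy pick Harbor, Atlas, Bravo costs 16; no covering selection beats 14.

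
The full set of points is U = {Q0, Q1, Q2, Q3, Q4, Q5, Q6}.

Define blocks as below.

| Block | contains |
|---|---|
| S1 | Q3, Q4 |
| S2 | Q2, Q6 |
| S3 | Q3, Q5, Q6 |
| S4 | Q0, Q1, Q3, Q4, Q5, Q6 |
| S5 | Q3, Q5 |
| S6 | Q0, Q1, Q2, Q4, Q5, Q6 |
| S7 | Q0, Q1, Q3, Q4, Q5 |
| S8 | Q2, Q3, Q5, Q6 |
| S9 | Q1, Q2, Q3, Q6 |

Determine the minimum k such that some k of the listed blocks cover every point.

2

Take {S7, S8}. Their union is {Q0, Q1, Q2, Q3, Q4, Q5, Q6}, which is all 7 points.
No single block has all 7 points (the largest, S4, has 6), so 2 is optimal.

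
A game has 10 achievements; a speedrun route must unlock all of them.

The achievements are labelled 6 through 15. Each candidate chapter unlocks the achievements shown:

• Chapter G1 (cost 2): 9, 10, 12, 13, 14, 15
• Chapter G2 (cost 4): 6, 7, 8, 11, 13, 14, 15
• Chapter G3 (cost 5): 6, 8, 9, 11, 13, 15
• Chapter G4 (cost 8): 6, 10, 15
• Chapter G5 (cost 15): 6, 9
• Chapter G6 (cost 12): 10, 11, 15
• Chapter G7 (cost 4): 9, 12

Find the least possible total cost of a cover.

6

G1, G2 together cover every achievement (G1 ∪ G2 = {6, 7, 8, 9, 10, 11, 12, 13, 14, 15}); total cost 2 + 4 = 6.
No covering selection has total cost below 6.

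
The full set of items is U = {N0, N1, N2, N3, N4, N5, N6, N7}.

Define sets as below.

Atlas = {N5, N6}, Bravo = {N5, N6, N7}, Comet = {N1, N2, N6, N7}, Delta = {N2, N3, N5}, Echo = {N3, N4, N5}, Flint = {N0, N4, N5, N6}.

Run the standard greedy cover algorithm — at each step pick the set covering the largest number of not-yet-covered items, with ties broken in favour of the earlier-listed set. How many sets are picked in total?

3

Greedy: pick Comet (covers 4 new) → pick Echo (covers 3 new) → pick Flint (covers 1 new). Total picks: 3.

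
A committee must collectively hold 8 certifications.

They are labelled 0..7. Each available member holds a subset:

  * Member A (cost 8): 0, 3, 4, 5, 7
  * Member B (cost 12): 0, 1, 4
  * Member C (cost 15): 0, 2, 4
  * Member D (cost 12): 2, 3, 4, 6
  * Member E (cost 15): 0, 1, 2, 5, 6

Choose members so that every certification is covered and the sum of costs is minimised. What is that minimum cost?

A, E together cover every certification (A ∪ E = {0, 1, 2, 3, 4, 5, 6, 7}); total cost 8 + 15 = 23.
No covering selection has total cost below 23.

23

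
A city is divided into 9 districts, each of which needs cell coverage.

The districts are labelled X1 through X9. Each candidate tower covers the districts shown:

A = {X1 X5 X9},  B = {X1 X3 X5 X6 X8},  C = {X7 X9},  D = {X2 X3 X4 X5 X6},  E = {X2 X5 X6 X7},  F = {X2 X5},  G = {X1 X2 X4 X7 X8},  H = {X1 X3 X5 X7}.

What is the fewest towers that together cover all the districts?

3

A and D and G together: A ∪ D ∪ G = {X1, X2, X3, X4, X5, X6, X7, X8, X9} — every district is covered.
No 2 of the 8 towers cover everything (all 28 combinations miss at least one district), so 3 is optimal.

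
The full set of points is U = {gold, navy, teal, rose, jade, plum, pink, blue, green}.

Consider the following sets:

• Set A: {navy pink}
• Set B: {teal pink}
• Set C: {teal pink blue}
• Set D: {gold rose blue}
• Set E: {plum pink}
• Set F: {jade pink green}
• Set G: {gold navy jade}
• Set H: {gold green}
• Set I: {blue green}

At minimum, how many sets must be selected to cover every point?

5

Take {B, D, E, G, I}. Their union is {gold, navy, teal, rose, jade, plum, pink, blue, green}, which is all 9 points.
No 4 of the 9 sets cover everything (all 126 combinations miss at least one point), so 5 is optimal.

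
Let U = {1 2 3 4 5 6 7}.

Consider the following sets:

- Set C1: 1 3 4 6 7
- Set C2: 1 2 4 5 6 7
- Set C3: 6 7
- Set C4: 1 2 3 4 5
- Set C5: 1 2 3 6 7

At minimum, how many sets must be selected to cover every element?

2

C3 and C4 cover everything between them: the union {1, 2, 3, 4, 5, 6, 7} is all of U.
No single set has all 7 elements (the largest, C2, has 6), so 2 is optimal.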